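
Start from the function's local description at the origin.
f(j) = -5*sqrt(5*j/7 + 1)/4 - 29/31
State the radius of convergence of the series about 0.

Branch term (-5/4)*sqrt(1 - j/(-7/5)): its argument vanishes at j = -7/5, a square-root branch point, modulus 7/5.
The radius of convergence is the smallest modulus among the singular points: 7/5.

The radius of convergence is 7/5.


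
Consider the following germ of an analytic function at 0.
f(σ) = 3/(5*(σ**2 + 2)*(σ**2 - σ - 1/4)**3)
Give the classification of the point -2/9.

Denominator factors: σ**2 - σ - 1/4 = 7/324 at σ = -2/9; σ**2 + 2 = 166/81 at σ = -2/9 — none vanishes.
So the germ continues analytically to -2/9.

The point is a regular point.


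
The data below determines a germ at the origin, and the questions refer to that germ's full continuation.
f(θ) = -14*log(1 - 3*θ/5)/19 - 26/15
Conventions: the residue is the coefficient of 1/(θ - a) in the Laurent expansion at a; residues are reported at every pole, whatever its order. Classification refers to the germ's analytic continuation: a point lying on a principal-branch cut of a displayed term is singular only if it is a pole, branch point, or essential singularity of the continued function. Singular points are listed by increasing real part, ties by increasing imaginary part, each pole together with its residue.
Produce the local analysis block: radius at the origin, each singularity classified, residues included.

Radius of convergence at 0: 5/3.
At 5/3: a logarithmic branch point.

Branch term (-14/19)*log(1 - θ/(5/3)): its argument vanishes at θ = 5/3, a logarithmic branch point, modulus 5/3.
The radius of convergence is the smallest modulus among the singular points: 5/3.


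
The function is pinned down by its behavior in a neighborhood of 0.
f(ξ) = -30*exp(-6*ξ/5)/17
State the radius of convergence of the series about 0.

The factor exp(-6*ξ/5) is entire and contributes no finite singular point.
The polynomial part has no poles.
No finite singular points: the Taylor series at 0 converges everywhere.

The radius of convergence is infinite.


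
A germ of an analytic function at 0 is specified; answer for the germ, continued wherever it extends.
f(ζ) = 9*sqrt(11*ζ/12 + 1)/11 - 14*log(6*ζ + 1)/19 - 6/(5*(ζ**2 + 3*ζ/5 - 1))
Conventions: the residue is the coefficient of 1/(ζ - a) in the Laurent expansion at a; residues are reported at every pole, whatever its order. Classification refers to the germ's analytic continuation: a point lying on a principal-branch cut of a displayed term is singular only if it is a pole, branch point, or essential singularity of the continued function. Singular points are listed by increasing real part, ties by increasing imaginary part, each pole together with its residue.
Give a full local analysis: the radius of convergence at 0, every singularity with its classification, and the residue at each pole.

Denominator factor (ζ**2 + 3*ζ/5 - 1): discriminant 109/25, real irrational roots -3/10 + (1/10)*sqrt(109) and -3/10 - (1/10)*sqrt(109); poles of order 1, moduli -3/10 + (1/10)*sqrt(109) and 3/10 + (1/10)*sqrt(109).
Branch term (9/11)*sqrt(1 - ζ/(-12/11)): its argument vanishes at ζ = -12/11, a square-root branch point, modulus 12/11.
Branch term (-14/19)*log(1 - ζ/(-1/6)): its argument vanishes at ζ = -1/6, a logarithmic branch point, modulus 1/6.
The radius of convergence is the smallest modulus among the singular points: 1/6.
The branch terms are analytic at -3/10 - (1/10)*sqrt(109) and contribute nothing to the residue; only the rational part matters.
The factor ζ**2 + 3*ζ/5 - 1 splits as (ζ - a)(ζ - a') with a = -3/10 - (1/10)*sqrt(109), a' = -3/10 + (1/10)*sqrt(109). At the order-1 pole a set g(ζ) = (ζ - a)*(rational part) = [-6/5] / (ζ - a').
Simple pole: residue = g(a) at a = -3/10 - (1/10)*sqrt(109), which is (6/109)*sqrt(109).
The branch terms are analytic at -3/10 + (1/10)*sqrt(109) and contribute nothing to the residue; only the rational part matters.
The factor ζ**2 + 3*ζ/5 - 1 splits as (ζ - a)(ζ - a') with a = -3/10 + (1/10)*sqrt(109), a' = -3/10 - (1/10)*sqrt(109). At the order-1 pole a set g(ζ) = (ζ - a)*(rational part) = [-6/5] / (ζ - a').
Simple pole: residue = g(a) at a = -3/10 + (1/10)*sqrt(109), which is -(6/109)*sqrt(109).
List the singular points by increasing real part (a conjugate pair: the negative imaginary part first).

Radius of convergence at 0: 1/6.
At -3/10 - (1/10)*sqrt(109): a pole of order 1; residue (6/109)*sqrt(109).
At -12/11: an algebraic (square-root) branch point.
At -1/6: a logarithmic branch point.
At -3/10 + (1/10)*sqrt(109): a pole of order 1; residue -(6/109)*sqrt(109).


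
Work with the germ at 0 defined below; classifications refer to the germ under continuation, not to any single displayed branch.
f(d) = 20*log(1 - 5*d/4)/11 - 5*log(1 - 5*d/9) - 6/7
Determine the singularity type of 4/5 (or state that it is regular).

The term (20/11)*log(1 - d/(4/5)) has argument 1 - 4/5/(4/5) = 0 at 4/5: a logarithmic (infinitely-sheeted) branch point; the remaining terms are analytic or single-valued there.

The point is a logarithmic branch point.


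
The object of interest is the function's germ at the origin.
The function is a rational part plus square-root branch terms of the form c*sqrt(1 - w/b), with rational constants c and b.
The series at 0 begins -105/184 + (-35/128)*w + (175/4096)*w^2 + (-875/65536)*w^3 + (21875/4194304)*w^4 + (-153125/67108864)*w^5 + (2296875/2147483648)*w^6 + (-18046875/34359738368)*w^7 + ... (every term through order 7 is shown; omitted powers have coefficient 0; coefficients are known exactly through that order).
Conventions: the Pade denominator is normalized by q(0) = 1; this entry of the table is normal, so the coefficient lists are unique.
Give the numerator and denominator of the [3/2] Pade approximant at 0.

The Pade approximant has numerator coefficients [-105/184, -1855/2944, -32025/188416, -875/131072]; denominator coefficients [1, 5/8, 75/1024].

Taylor coefficients needed (read off): a_0 = -105/184, a_1 = -35/128, a_2 = 175/4096, a_3 = -875/65536, a_4 = 21875/4194304, a_5 = -153125/67108864.
Write the denominator as Q(w) = 1 + q1*w + q2*w^2. Requiring Q*f - P = O(w^6) with deg P <= 3 kills the coefficients of w^4..w^5 in Q*f:
  w^4: a_4 + q1*a_3 + q2*a_2 = 0, i.e. 21875/4194304 + (-875/65536)*q1 + (175/4096)*q2 = 0.
  w^5: a_5 + q1*a_4 + q2*a_3 = 0, i.e. -153125/67108864 + (21875/4194304)*q1 + (-875/65536)*q2 = 0.
Solving this linear system: q1 = 5/8, q2 = 75/1024.
The numerator is Q*f truncated at degree 3: P0 = a_0 = -105/184; P1 = a_1 + q1*a_0 = -1855/2944; P2 = a_2 + q1*a_1 + q2*a_0 = -32025/188416; P3 = a_3 + q1*a_2 + q2*a_1 = -875/131072.


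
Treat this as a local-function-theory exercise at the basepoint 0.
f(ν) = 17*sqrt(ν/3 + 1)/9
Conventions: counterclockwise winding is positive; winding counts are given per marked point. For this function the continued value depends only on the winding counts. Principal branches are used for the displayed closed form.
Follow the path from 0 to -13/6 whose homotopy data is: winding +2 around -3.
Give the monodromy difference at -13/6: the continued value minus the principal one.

Continued minus principal equals 0.

The rational part is single-valued and drops out of the difference; each branch term changes only by its own monodromy.
(17/9)*sqrt(1 - ν/(-3)): winding +2 is even, the square root returns to the same sheet, contribution 0.
Summing the contributions at ν = -13/6 gives 0.


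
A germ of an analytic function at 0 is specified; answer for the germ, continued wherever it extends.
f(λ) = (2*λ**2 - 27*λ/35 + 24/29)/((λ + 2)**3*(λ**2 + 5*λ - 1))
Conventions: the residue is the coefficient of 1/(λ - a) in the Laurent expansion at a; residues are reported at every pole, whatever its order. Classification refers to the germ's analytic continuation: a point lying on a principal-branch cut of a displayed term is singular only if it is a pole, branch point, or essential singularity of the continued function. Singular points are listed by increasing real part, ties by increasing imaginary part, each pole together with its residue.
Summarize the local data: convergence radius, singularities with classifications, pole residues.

Denominator factor (λ + 2)^3: pole of order 3 at -2, modulus 2.
Denominator factor (λ**2 + 5*λ - 1): discriminant 29, real irrational roots -5/2 + (1/2)*sqrt(29) and -5/2 - (1/2)*sqrt(29); poles of order 1, moduli -5/2 + (1/2)*sqrt(29) and 5/2 + (1/2)*sqrt(29).
The radius of convergence is the smallest modulus among the singular points: -5/2 + (1/2)*sqrt(29).
The factor λ**2 + 5*λ - 1 splits as (λ - a)(λ - a') with a = -5/2 - (1/2)*sqrt(29), a' = -5/2 + (1/2)*sqrt(29). At the order-1 pole a set g(λ) = (λ - a)*f(λ) = [(2*λ**2 - 27*λ/35 + 24/29)/(λ + 2)**3] / (λ - a').
Simple pole: residue = g(a) at a = -5/2 - (1/2)*sqrt(29), which is 121357/696290 + (603773/20192410)*sqrt(29).
At the order-3 pole -2 set g(λ) = (λ - (-2))^3*f(λ) = (2*λ**2 - 27*λ/35 + 24/29)/(λ**2 + 5*λ - 1).
Order-3 pole: residue = g''(a)/2; g''(-2) = -242714/348145, so the residue is -121357/348145.
The factor λ**2 + 5*λ - 1 splits as (λ - a)(λ - a') with a = -5/2 + (1/2)*sqrt(29), a' = -5/2 - (1/2)*sqrt(29). At the order-1 pole a set g(λ) = (λ - a)*f(λ) = [(2*λ**2 - 27*λ/35 + 24/29)/(λ + 2)**3] / (λ - a').
Simple pole: residue = g(a) at a = -5/2 + (1/2)*sqrt(29), which is 121357/696290 - (603773/20192410)*sqrt(29).
List the singular points by increasing real part (a conjugate pair: the negative imaginary part first).

Radius of convergence at 0: -5/2 + (1/2)*sqrt(29).
At -5/2 - (1/2)*sqrt(29): a pole of order 1; residue 121357/696290 + (603773/20192410)*sqrt(29).
At -2: a pole of order 3; residue -121357/348145.
At -5/2 + (1/2)*sqrt(29): a pole of order 1; residue 121357/696290 - (603773/20192410)*sqrt(29).


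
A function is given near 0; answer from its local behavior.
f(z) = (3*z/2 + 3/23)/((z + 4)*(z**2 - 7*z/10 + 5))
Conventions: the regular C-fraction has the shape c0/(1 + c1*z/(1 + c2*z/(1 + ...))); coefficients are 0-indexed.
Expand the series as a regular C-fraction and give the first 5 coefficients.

The regular C-fraction coefficients are [3/460, -1139/100, 13115/1139, -88837/5975194, -68712453/233019451].

Taylor coefficients (expand at 0): a_0 = 3/460, a_1 = 3417/46000, a_2 = -42537/4600000, a_3 = -5320143/460000000, a_4 = -42142377/46000000000.
c0 = a_0 = 3/460. Peel one level at a time: if S = 1 + c*z/S' with S'(0) = 1, then c is the z-coefficient of S and S' = c*z/(S - 1).
S_1 = c0/f = 1 + (-1139/100)*z + (2623/20)*z^2 + ...; c1 = -1139/100.
S_2 = c1*z/(S_1 - 1) = 1 + (13115/1139)*z + (444185/2594642)*z^2 + ...; c2 = 13115/1139.
S_3 = c2*z/(S_2 - 1) = 1 + (-88837/5975194)*z + (-60327/13760258)*z^2 + ...; c3 = -88837/5975194.
S_4 = c3*z/(S_3 - 1) = 1 + (-68712453/233019451)*z + ...; c4 = -68712453/233019451.


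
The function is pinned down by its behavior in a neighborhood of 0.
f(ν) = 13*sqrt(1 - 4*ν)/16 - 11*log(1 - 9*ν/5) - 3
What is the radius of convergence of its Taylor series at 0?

The radius of convergence is 1/4.

Branch term (-11)*log(1 - ν/(5/9)): its argument vanishes at ν = 5/9, a logarithmic branch point, modulus 5/9.
Branch term (13/16)*sqrt(1 - ν/(1/4)): its argument vanishes at ν = 1/4, a square-root branch point, modulus 1/4.
The radius of convergence is the smallest modulus among the singular points: 1/4.


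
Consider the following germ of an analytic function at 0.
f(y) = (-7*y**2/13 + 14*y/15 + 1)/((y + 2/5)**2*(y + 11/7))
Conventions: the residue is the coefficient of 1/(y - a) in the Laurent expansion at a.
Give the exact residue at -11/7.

The residue is -85820/65559.

At the order-1 pole -11/7 set g(y) = (y - (-11/7))*f(y) = (-7*y**2/13 + 14*y/15 + 1)/(y + 2/5)**2.
Simple pole: residue = g(a) at a = -11/7, which is -85820/65559.


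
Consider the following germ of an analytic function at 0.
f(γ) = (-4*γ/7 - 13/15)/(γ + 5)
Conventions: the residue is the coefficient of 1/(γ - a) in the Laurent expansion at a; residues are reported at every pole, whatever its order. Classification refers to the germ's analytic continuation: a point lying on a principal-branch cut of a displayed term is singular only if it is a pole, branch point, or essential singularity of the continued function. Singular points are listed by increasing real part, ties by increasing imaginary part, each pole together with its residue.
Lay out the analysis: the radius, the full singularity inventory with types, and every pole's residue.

Radius of convergence at 0: 5.
At -5: a pole of order 1; residue 209/105.

Denominator factor (γ + 5): pole of order 1 at -5, modulus 5.
The radius of convergence is the smallest modulus among the singular points: 5.
At the order-1 pole -5 set g(γ) = (γ - (-5))*f(γ) = -4*γ/7 - 13/15.
Simple pole: residue = g(a) at a = -5, which is 209/105.


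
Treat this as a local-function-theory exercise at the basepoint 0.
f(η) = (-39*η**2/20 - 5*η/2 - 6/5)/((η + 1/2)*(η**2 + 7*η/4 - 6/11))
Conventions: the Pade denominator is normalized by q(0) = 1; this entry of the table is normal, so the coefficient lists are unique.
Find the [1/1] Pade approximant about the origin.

Taylor coefficients needed (expand at 0): a_0 = 22/5, a_1 = 869/60, a_2 = 87769/1440.
Write the denominator as Q(η) = 1 + q1*η. Requiring Q*f - P = O(η^3) with deg P <= 1 kills the coefficients of η^2..η^2 in Q*f:
  η^2: a_2 + q1*a_1 = 0, i.e. 87769/1440 + (869/60)*q1 = 0.
Solving this linear system: q1 = -101/24.
The numerator is Q*f truncated at degree 1: P0 = a_0 = 22/5; P1 = a_1 + q1*a_0 = -121/30.

The Pade approximant has numerator coefficients [22/5, -121/30]; denominator coefficients [1, -101/24].


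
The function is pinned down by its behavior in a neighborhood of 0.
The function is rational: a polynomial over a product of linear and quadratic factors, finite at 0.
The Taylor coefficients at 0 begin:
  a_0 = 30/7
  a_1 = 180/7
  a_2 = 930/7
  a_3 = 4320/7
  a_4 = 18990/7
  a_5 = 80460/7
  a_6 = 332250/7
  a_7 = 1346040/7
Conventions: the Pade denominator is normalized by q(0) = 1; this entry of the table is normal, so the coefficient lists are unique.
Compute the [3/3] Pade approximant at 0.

The Pade approximant has numerator coefficients [30/7, -155/84, 5/7, -5/21]; denominator coefficients [1, -463/72, 31/4, 211/24].

Taylor coefficients needed (read off): a_0 = 30/7, a_1 = 180/7, a_2 = 930/7, a_3 = 4320/7, a_4 = 18990/7, a_5 = 80460/7, a_6 = 332250/7.
Write the denominator as Q(ψ) = 1 + q1*ψ + q2*ψ^2 + q3*ψ^3. Requiring Q*f - P = O(ψ^7) with deg P <= 3 kills the coefficients of ψ^4..ψ^6 in Q*f:
  ψ^4: a_4 + q1*a_3 + q2*a_2 + q3*a_1 = 0, i.e. 18990/7 + (4320/7)*q1 + (930/7)*q2 + (180/7)*q3 = 0.
  ψ^5: a_5 + q1*a_4 + q2*a_3 + q3*a_2 = 0, i.e. 80460/7 + (18990/7)*q1 + (4320/7)*q2 + (930/7)*q3 = 0.
  ψ^6: a_6 + q1*a_5 + q2*a_4 + q3*a_3 = 0, i.e. 332250/7 + (80460/7)*q1 + (18990/7)*q2 + (4320/7)*q3 = 0.
Solving this linear system: q1 = -463/72, q2 = 31/4, q3 = 211/24.
The numerator is Q*f truncated at degree 3: P0 = a_0 = 30/7; P1 = a_1 + q1*a_0 = -155/84; P2 = a_2 + q1*a_1 + q2*a_0 = 5/7; P3 = a_3 + q1*a_2 + q2*a_1 + q3*a_0 = -5/21.


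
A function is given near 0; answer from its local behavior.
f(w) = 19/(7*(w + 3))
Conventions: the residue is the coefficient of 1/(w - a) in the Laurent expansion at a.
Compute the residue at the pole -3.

At the order-1 pole -3 set g(w) = (w - (-3))*f(w) = 19/7.
Simple pole: residue = g(a) at a = -3, which is 19/7.

The residue is 19/7.


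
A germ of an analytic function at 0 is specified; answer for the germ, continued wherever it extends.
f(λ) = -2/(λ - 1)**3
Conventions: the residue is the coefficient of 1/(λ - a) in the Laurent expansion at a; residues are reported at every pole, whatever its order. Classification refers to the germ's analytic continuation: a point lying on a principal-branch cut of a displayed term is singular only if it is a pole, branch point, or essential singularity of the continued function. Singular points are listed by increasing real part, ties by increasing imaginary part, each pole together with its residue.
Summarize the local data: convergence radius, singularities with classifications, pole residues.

Radius of convergence at 0: 1.
At 1: a pole of order 3; residue 0.

Denominator factor (λ - 1)^3: pole of order 3 at 1, modulus 1.
The radius of convergence is the smallest modulus among the singular points: 1.
At the order-3 pole 1 set g(λ) = (λ - (1))^3*f(λ) = -2.
Order-3 pole: residue = g''(a)/2; g''(1) = 0, so the residue is 0.


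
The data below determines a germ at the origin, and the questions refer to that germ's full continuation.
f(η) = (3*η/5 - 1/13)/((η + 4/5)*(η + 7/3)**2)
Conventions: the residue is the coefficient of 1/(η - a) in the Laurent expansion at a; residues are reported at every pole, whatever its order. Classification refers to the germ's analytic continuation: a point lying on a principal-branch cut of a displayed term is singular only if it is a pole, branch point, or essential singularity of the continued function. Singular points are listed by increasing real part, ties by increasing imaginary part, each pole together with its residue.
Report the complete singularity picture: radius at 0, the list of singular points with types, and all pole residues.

Denominator factor (η + 7/3)^2: pole of order 2 at -7/3, modulus 7/3.
Denominator factor (η + 4/5): pole of order 1 at -4/5, modulus 4/5.
The radius of convergence is the smallest modulus among the singular points: 4/5.
At the order-2 pole -7/3 set g(η) = (η - (-7/3))^2*f(η) = (3*η/5 - 1/13)/(η + 4/5).
Order-2 pole: residue = g'(a); g'(-7/3) = 1629/6877, so the residue is 1629/6877.
At the order-1 pole -4/5 set g(η) = (η - (-4/5))*f(η) = (3*η/5 - 1/13)/(η + 7/3)**2.
Simple pole: residue = g(a) at a = -4/5, which is -1629/6877.
List the singular points by increasing real part (a conjugate pair: the negative imaginary part first).

Radius of convergence at 0: 4/5.
At -7/3: a pole of order 2; residue 1629/6877.
At -4/5: a pole of order 1; residue -1629/6877.


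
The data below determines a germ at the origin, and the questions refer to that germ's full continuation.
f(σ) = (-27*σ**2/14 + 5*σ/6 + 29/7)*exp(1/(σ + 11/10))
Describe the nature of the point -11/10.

The exponent 1/(σ - (-11/10)) has a pole at -11/10, so exp(1/(σ - (-11/10))) takes every nonzero value near it: an essential singularity (not a pole of any order).

The point is an essential singularity.


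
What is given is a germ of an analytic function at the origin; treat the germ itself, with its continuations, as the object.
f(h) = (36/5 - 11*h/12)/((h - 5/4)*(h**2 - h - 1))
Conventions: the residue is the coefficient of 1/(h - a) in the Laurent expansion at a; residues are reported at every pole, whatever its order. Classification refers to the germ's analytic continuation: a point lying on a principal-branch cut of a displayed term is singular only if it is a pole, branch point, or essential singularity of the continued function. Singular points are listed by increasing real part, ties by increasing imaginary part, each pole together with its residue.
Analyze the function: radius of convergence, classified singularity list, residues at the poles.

Radius of convergence at 0: -1/2 + (1/2)*sqrt(5).
At 1/2 - (1/2)*sqrt(5): a pole of order 1; residue 1453/330 - (1877/1650)*sqrt(5).
At 5/4: a pole of order 1; residue -1453/165.
At 1/2 + (1/2)*sqrt(5): a pole of order 1; residue 1453/330 + (1877/1650)*sqrt(5).

Denominator factor (h**2 - h - 1): discriminant 5, real irrational roots 1/2 + (1/2)*sqrt(5) and 1/2 - (1/2)*sqrt(5); poles of order 1, moduli 1/2 + (1/2)*sqrt(5) and -1/2 + (1/2)*sqrt(5).
Denominator factor (h - 5/4): pole of order 1 at 5/4, modulus 5/4.
The radius of convergence is the smallest modulus among the singular points: -1/2 + (1/2)*sqrt(5).
The factor h**2 - h - 1 splits as (h - a)(h - a') with a = 1/2 - (1/2)*sqrt(5), a' = 1/2 + (1/2)*sqrt(5). At the order-1 pole a set g(h) = (h - a)*f(h) = [(36/5 - 11*h/12)/(h - 5/4)] / (h - a').
Simple pole: residue = g(a) at a = 1/2 - (1/2)*sqrt(5), which is 1453/330 - (1877/1650)*sqrt(5).
At the order-1 pole 5/4 set g(h) = (h - (5/4))*f(h) = (36/5 - 11*h/12)/(h**2 - h - 1).
Simple pole: residue = g(a) at a = 5/4, which is -1453/165.
The factor h**2 - h - 1 splits as (h - a)(h - a') with a = 1/2 + (1/2)*sqrt(5), a' = 1/2 - (1/2)*sqrt(5). At the order-1 pole a set g(h) = (h - a)*f(h) = [(36/5 - 11*h/12)/(h - 5/4)] / (h - a').
Simple pole: residue = g(a) at a = 1/2 + (1/2)*sqrt(5), which is 1453/330 + (1877/1650)*sqrt(5).
List the singular points by increasing real part (a conjugate pair: the negative imaginary part first).


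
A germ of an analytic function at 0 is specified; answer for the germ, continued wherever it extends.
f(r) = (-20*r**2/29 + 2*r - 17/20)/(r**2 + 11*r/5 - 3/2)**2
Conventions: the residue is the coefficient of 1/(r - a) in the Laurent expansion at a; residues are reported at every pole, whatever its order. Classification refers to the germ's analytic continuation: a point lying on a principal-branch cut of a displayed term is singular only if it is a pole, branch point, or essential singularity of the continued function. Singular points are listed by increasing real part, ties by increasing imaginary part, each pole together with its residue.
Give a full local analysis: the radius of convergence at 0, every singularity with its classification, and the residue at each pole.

Denominator factor (r**2 + 11*r/5 - 3/2)^2: discriminant 271/25, real irrational roots -11/10 + (1/10)*sqrt(271) and -11/10 - (1/10)*sqrt(271); poles of order 2, moduli -11/10 + (1/10)*sqrt(271) and 11/10 + (1/10)*sqrt(271).
The radius of convergence is the smallest modulus among the singular points: -11/10 + (1/10)*sqrt(271).
The factor r**2 + 11*r/5 - 3/2 splits as (r - a)(r - a') with a = -11/10 - (1/10)*sqrt(271), a' = -11/10 + (1/10)*sqrt(271). At the order-2 pole a set g(r) = (r - a)^2*f(r) = [-20*r**2/29 + 2*r - 17/20] / (r - a')^2.
Order-2 pole: residue = g'(a); g'(-11/10 - (1/10)*sqrt(271)) = -(29225/4259578)*sqrt(271), so the residue is -(29225/4259578)*sqrt(271).
The factor r**2 + 11*r/5 - 3/2 splits as (r - a)(r - a') with a = -11/10 + (1/10)*sqrt(271), a' = -11/10 - (1/10)*sqrt(271). At the order-2 pole a set g(r) = (r - a)^2*f(r) = [-20*r**2/29 + 2*r - 17/20] / (r - a')^2.
Order-2 pole: residue = g'(a); g'(-11/10 + (1/10)*sqrt(271)) = (29225/4259578)*sqrt(271), so the residue is (29225/4259578)*sqrt(271).
List the singular points by increasing real part (a conjugate pair: the negative imaginary part first).

Radius of convergence at 0: -11/10 + (1/10)*sqrt(271).
At -11/10 - (1/10)*sqrt(271): a pole of order 2; residue -(29225/4259578)*sqrt(271).
At -11/10 + (1/10)*sqrt(271): a pole of order 2; residue (29225/4259578)*sqrt(271).


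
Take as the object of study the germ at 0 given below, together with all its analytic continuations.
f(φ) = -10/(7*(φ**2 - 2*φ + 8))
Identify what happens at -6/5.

Denominator factors: φ**2 - 2*φ + 8 = 296/25 at φ = -6/5 — none vanishes.
So the germ continues analytically to -6/5.

The point is a regular point.


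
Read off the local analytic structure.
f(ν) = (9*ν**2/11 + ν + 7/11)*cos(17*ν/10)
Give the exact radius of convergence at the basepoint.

The factor cos(17*ν/10) is entire and contributes no finite singular point.
The polynomial part has no poles.
No finite singular points: the Taylor series at 0 converges everywhere.

The radius of convergence is infinite.


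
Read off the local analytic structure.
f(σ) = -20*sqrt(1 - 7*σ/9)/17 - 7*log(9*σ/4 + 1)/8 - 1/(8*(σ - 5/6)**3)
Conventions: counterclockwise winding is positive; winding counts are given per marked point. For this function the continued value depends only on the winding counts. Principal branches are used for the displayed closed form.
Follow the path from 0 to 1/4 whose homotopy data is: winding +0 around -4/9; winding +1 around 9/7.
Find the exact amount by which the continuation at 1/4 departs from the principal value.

Continued minus principal equals (20/51)*sqrt(29).

The rational part is single-valued and drops out of the difference; each branch term changes only by its own monodromy.
(-20/17)*sqrt(1 - σ/(9/7)): winding +1 is odd, the square root flips sign, contributing -2*(-20/17)*sqrt(1 - (1/4)/(9/7)) = -2*(-20/17)*sqrt(29/36) = (20/51)*sqrt(29).
(-7/8)*log(1 - σ/(-4/9)): winding 0 around -4/9, so this term returns to its principal value, contribution 0.
Summing the contributions at σ = 1/4 gives (20/51)*sqrt(29).


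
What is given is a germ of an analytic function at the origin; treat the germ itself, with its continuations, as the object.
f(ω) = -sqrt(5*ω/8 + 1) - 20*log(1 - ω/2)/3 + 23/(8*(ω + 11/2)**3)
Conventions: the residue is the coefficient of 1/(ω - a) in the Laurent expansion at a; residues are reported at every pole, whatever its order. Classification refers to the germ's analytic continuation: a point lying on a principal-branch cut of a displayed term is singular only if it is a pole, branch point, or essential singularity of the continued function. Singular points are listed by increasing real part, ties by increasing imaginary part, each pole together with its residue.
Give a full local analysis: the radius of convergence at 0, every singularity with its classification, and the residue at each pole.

Denominator factor (ω + 11/2)^3: pole of order 3 at -11/2, modulus 11/2.
Branch term (-1)*sqrt(1 - ω/(-8/5)): its argument vanishes at ω = -8/5, a square-root branch point, modulus 8/5.
Branch term (-20/3)*log(1 - ω/(2)): its argument vanishes at ω = 2, a logarithmic branch point, modulus 2.
The radius of convergence is the smallest modulus among the singular points: 8/5.
The branch terms are analytic at -11/2 and contribute nothing to the residue; only the rational part matters.
At the order-3 pole -11/2 set g(ω) = (ω - (-11/2))^3*(rational part) = 23/8.
Order-3 pole: residue = g''(a)/2; g''(-11/2) = 0, so the residue is 0.
List the singular points by increasing real part (a conjugate pair: the negative imaginary part first).

Radius of convergence at 0: 8/5.
At -11/2: a pole of order 3; residue 0.
At -8/5: an algebraic (square-root) branch point.
At 2: a logarithmic branch point.


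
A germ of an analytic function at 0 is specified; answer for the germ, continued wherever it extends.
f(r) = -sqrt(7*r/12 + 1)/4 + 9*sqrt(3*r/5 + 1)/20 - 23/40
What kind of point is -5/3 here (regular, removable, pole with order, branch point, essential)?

The point is an algebraic (square-root) branch point.

The term (9/20)*sqrt(1 - r/(-5/3)) has argument 1 - -5/3/(-5/3) = 0 at -5/3: a square-root (algebraic, two-sheeted) branch point; the remaining terms are analytic or single-valued there.


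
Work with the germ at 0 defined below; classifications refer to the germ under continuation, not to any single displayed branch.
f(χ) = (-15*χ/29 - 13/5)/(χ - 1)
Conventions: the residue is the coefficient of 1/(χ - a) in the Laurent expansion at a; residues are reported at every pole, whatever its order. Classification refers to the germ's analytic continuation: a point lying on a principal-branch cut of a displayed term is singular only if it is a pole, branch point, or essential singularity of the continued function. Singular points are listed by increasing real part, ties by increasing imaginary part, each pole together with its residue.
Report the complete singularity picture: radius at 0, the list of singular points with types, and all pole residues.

Denominator factor (χ - 1): pole of order 1 at 1, modulus 1.
The radius of convergence is the smallest modulus among the singular points: 1.
At the order-1 pole 1 set g(χ) = (χ - (1))*f(χ) = -15*χ/29 - 13/5.
Simple pole: residue = g(a) at a = 1, which is -452/145.

Radius of convergence at 0: 1.
At 1: a pole of order 1; residue -452/145.


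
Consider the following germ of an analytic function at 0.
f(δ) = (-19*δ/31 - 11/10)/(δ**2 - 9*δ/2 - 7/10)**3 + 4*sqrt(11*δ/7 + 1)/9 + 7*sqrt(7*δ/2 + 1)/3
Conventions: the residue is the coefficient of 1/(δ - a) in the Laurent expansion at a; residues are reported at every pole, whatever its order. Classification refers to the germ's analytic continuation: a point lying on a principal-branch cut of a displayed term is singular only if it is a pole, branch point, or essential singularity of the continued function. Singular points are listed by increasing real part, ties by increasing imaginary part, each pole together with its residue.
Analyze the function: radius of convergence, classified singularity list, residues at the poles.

Denominator factor (δ**2 - 9*δ/2 - 7/10)^3: discriminant 461/20, real irrational roots 9/4 + (1/20)*sqrt(2305) and 9/4 - (1/20)*sqrt(2305); poles of order 3, moduli 9/4 + (1/20)*sqrt(2305) and -9/4 + (1/20)*sqrt(2305).
Branch term (7/3)*sqrt(1 - δ/(-2/7)): its argument vanishes at δ = -2/7, a square-root branch point, modulus 2/7.
Branch term (4/9)*sqrt(1 - δ/(-7/11)): its argument vanishes at δ = -7/11, a square-root branch point, modulus 7/11.
The radius of convergence is the smallest modulus among the singular points: -9/4 + (1/20)*sqrt(2305).
The branch terms are analytic at 9/4 - (1/20)*sqrt(2305) and contribute nothing to the residue; only the rational part matters.
The factor δ**2 - 9*δ/2 - 7/10 splits as (δ - a)(δ - a') with a = 9/4 - (1/20)*sqrt(2305), a' = 9/4 + (1/20)*sqrt(2305). At the order-3 pole a set g(δ) = (δ - a)^3*(rational part) = [-19*δ/31 - 11/10] / (δ - a')^3.
Order-3 pole: residue = g''(a)/2; g''(9/4 - (1/20)*sqrt(2305)) = (737760/3037137611)*sqrt(2305), so the residue is (368880/3037137611)*sqrt(2305).
The branch terms are analytic at 9/4 + (1/20)*sqrt(2305) and contribute nothing to the residue; only the rational part matters.
The factor δ**2 - 9*δ/2 - 7/10 splits as (δ - a)(δ - a') with a = 9/4 + (1/20)*sqrt(2305), a' = 9/4 - (1/20)*sqrt(2305). At the order-3 pole a set g(δ) = (δ - a)^3*(rational part) = [-19*δ/31 - 11/10] / (δ - a')^3.
Order-3 pole: residue = g''(a)/2; g''(9/4 + (1/20)*sqrt(2305)) = -(737760/3037137611)*sqrt(2305), so the residue is -(368880/3037137611)*sqrt(2305).
List the singular points by increasing real part (a conjugate pair: the negative imaginary part first).

Radius of convergence at 0: -9/4 + (1/20)*sqrt(2305).
At -7/11: an algebraic (square-root) branch point.
At -2/7: an algebraic (square-root) branch point.
At 9/4 - (1/20)*sqrt(2305): a pole of order 3; residue (368880/3037137611)*sqrt(2305).
At 9/4 + (1/20)*sqrt(2305): a pole of order 3; residue -(368880/3037137611)*sqrt(2305).


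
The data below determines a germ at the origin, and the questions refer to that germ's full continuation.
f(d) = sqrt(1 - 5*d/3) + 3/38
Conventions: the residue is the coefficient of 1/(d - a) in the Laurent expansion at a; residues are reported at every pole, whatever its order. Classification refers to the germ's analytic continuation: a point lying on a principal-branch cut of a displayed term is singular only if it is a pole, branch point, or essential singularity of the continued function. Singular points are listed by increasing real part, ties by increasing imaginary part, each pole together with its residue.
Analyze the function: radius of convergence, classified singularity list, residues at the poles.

Branch term (1)*sqrt(1 - d/(3/5)): its argument vanishes at d = 3/5, a square-root branch point, modulus 3/5.
The radius of convergence is the smallest modulus among the singular points: 3/5.

Radius of convergence at 0: 3/5.
At 3/5: an algebraic (square-root) branch point.


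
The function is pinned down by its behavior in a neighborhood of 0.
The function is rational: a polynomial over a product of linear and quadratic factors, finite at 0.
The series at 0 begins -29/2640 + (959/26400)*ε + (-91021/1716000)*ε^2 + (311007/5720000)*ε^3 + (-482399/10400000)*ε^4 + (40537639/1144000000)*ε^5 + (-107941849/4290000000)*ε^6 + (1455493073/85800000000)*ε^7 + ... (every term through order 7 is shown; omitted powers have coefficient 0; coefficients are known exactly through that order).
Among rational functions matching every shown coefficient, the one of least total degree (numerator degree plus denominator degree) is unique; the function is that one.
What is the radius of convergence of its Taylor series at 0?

No rational of total degree below 6 reproduces all 8 coefficients; solving the [2/4] Pade equations on them gives f(ε) = (-5*ε**2/13 + 3*ε/2 - 29/33)/((ε + 2)**3*(ε + 10)), whose expansion matches every shown term.
Denominator factor (ε + 2)^3: pole of order 3 at -2, modulus 2.
Denominator factor (ε + 10): pole of order 1 at -10, modulus 10.
The radius of convergence is the smallest modulus among the singular points: 2.

The radius of convergence is 2.


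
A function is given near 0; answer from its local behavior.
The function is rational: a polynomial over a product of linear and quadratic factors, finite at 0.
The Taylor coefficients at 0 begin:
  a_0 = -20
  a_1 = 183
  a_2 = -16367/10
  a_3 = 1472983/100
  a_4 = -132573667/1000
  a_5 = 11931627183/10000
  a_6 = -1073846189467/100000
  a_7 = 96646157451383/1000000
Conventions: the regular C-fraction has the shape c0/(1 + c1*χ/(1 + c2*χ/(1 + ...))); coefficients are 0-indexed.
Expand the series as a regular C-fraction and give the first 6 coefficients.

The regular C-fraction coefficients are [-20, 183/20, -151/732, -67088/27633, 13101885/5065144, -6795/33544].

Taylor coefficients (read off): a_0 = -20, a_1 = 183, a_2 = -16367/10, a_3 = 1472983/100, a_4 = -132573667/1000, a_5 = 11931627183/10000.
c0 = a_0 = -20. Peel one level at a time: if S = 1 + c*χ/S' with S'(0) = 1, then c is the χ-coefficient of S and S' = c*χ/(S - 1).
S_1 = c0/f = 1 + (183/20)*χ + (151/80)*χ^2 + ...; c1 = 183/20.
S_2 = c1*χ/(S_1 - 1) = 1 + (-151/732)*χ + (-16772/33489)*χ^2 + ...; c2 = -151/732.
S_3 = c2*χ/(S_2 - 1) = 1 + (-67088/27633)*χ + (143190/22801)*χ^2 + ...; c3 = -67088/27633.
S_4 = c3*χ/(S_3 - 1) = 1 + (13101885/5065144)*χ + (589584825/1125199936)*χ^2 + ...; c4 = 13101885/5065144.
S_5 = c4*χ/(S_4 - 1) = 1 + (-6795/33544)*χ + ...; c5 = -6795/33544.


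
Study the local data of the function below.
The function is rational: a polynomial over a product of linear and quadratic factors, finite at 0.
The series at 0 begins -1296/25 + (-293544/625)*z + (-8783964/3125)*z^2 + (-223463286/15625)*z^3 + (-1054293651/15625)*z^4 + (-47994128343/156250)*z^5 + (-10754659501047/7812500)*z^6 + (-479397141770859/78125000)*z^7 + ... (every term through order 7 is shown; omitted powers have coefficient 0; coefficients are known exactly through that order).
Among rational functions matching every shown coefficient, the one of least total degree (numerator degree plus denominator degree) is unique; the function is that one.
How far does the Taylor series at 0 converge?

The radius of convergence is 2/9.

No rational of total degree below 6 reproduces all 8 coefficients; solving the [2/4] Pade equations on them gives f(z) = (7*z**2/4 + 11*z/5 - 5/6)/((z - 5/12)**3*(z - 2/9)), whose expansion matches every shown term.
Denominator factor (z - 2/9): pole of order 1 at 2/9, modulus 2/9.
Denominator factor (z - 5/12)^3: pole of order 3 at 5/12, modulus 5/12.
The radius of convergence is the smallest modulus among the singular points: 2/9.


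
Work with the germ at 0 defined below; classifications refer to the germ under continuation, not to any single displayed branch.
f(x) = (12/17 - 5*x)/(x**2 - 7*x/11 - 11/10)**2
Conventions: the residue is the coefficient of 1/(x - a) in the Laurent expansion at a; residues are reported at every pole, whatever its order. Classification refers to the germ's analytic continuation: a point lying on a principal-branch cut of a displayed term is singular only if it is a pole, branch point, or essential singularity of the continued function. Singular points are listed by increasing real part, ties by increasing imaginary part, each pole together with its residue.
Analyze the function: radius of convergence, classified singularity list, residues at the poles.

Denominator factor (x**2 - 7*x/11 - 11/10)^2: discriminant 2907/605, real irrational roots 7/22 + (3/110)*sqrt(1615) and 7/22 - (3/110)*sqrt(1615); poles of order 2, moduli 7/22 + (3/110)*sqrt(1615) and -7/22 + (3/110)*sqrt(1615).
The radius of convergence is the smallest modulus among the singular points: -7/22 + (3/110)*sqrt(1615).
The factor x**2 - 7*x/11 - 11/10 splits as (x - a)(x - a') with a = 7/22 - (3/110)*sqrt(1615), a' = 7/22 + (3/110)*sqrt(1615). At the order-2 pole a set g(x) = (x - a)^2*f(x) = [12/17 - 5*x] / (x - a')^2.
Order-2 pole: residue = g'(a); g'(7/22 - (3/110)*sqrt(1615)) = -(200255/47887011)*sqrt(1615), so the residue is -(200255/47887011)*sqrt(1615).
The factor x**2 - 7*x/11 - 11/10 splits as (x - a)(x - a') with a = 7/22 + (3/110)*sqrt(1615), a' = 7/22 - (3/110)*sqrt(1615). At the order-2 pole a set g(x) = (x - a)^2*f(x) = [12/17 - 5*x] / (x - a')^2.
Order-2 pole: residue = g'(a); g'(7/22 + (3/110)*sqrt(1615)) = (200255/47887011)*sqrt(1615), so the residue is (200255/47887011)*sqrt(1615).
List the singular points by increasing real part (a conjugate pair: the negative imaginary part first).

Radius of convergence at 0: -7/22 + (3/110)*sqrt(1615).
At 7/22 - (3/110)*sqrt(1615): a pole of order 2; residue -(200255/47887011)*sqrt(1615).
At 7/22 + (3/110)*sqrt(1615): a pole of order 2; residue (200255/47887011)*sqrt(1615).


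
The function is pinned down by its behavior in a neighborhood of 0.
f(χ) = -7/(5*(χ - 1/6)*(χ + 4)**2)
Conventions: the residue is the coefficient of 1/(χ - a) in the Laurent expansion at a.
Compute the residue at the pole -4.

At the order-2 pole -4 set g(χ) = (χ - (-4))^2*f(χ) = -7/(5*(χ - 1/6)).
Order-2 pole: residue = g'(a); g'(-4) = 252/3125, so the residue is 252/3125.

The residue is 252/3125.


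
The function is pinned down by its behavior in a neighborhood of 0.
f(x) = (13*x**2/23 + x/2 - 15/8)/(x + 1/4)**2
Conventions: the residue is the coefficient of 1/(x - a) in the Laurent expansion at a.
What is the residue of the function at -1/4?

At the order-2 pole -1/4 set g(x) = (x - (-1/4))^2*f(x) = 13*x**2/23 + x/2 - 15/8.
Order-2 pole: residue = g'(a); g'(-1/4) = 5/23, so the residue is 5/23.

The residue is 5/23.


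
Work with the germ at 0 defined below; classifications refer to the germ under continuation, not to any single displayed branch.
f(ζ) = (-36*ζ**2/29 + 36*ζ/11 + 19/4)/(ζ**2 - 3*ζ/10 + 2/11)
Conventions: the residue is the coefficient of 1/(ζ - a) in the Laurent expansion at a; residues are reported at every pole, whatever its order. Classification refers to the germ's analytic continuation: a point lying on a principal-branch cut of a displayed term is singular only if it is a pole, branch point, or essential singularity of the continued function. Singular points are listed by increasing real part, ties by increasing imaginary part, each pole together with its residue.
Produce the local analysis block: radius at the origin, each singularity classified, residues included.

Radius of convergence at 0: (1/11)*sqrt(22).
At (3/20) - ((1/220)*sqrt(7711))*i: a pole of order 1; residue (2313/1595) + ((172603/2236190)*sqrt(7711))*i.
At (3/20) + ((1/220)*sqrt(7711))*i: a pole of order 1; residue (2313/1595) - ((172603/2236190)*sqrt(7711))*i.

Denominator factor (ζ**2 - 3*ζ/10 + 2/11): discriminant -701/1100, complex-conjugate roots (3/20) + ((1/220)*sqrt(7711))*i and (3/20) - ((1/220)*sqrt(7711))*i; poles of order 1, moduli (1/11)*sqrt(22) and (1/11)*sqrt(22).
The radius of convergence is the smallest modulus among the singular points: (1/11)*sqrt(22).
The factor ζ**2 - 3*ζ/10 + 2/11 splits as (ζ - a)(ζ - a') with a = (3/20) - ((1/220)*sqrt(7711))*i, a' = (3/20) + ((1/220)*sqrt(7711))*i. At the order-1 pole a set g(ζ) = (ζ - a)*f(ζ) = [-36*ζ**2/29 + 36*ζ/11 + 19/4] / (ζ - a').
Simple pole: residue = g(a) at a = (3/20) - ((1/220)*sqrt(7711))*i, which is (2313/1595) + ((172603/2236190)*sqrt(7711))*i.
The factor ζ**2 - 3*ζ/10 + 2/11 splits as (ζ - a)(ζ - a') with a = (3/20) + ((1/220)*sqrt(7711))*i, a' = (3/20) - ((1/220)*sqrt(7711))*i. At the order-1 pole a set g(ζ) = (ζ - a)*f(ζ) = [-36*ζ**2/29 + 36*ζ/11 + 19/4] / (ζ - a').
Simple pole: residue = g(a) at a = (3/20) + ((1/220)*sqrt(7711))*i, which is (2313/1595) - ((172603/2236190)*sqrt(7711))*i.
List the singular points by increasing real part (a conjugate pair: the negative imaginary part first).
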